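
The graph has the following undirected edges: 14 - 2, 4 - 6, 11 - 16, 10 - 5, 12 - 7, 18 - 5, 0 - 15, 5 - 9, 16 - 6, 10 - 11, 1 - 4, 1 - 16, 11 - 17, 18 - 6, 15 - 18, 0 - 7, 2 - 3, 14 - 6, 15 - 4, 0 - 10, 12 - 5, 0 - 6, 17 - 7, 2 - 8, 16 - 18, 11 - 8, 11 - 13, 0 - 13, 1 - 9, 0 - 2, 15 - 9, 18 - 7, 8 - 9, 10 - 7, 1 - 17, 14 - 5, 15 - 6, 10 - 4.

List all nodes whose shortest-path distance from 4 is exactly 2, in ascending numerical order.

0, 5, 7, 9, 11, 14, 16, 17, 18

Level 0: 4
Level 1: 1, 6, 10, 15
Level 2: 0, 5, 7, 9, 11, 14, 16, 17, 18
Level 3: 2, 8, 12, 13
Level 4: 3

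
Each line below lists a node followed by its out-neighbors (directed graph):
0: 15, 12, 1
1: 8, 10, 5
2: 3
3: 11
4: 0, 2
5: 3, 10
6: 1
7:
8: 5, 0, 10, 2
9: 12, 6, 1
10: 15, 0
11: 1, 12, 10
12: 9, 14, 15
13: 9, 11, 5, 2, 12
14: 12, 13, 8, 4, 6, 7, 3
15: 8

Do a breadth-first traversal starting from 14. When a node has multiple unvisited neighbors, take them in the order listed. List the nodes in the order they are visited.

14, 12, 13, 8, 4, 6, 7, 3, 9, 15, 11, 5, 2, 0, 10, 1

Visit 14; enqueue 12, 13, 8, 4, 6, 7, 3 → queue [12, 13, 8, 4, 6, 7, 3]
Visit 12; enqueue 9, 15 → queue [13, 8, 4, 6, 7, 3, 9, 15]
Visit 13; enqueue 11, 5, 2 → queue [8, 4, 6, 7, 3, 9, 15, 11, 5, 2]
Visit 8; enqueue 0, 10 → queue [4, 6, 7, 3, 9, 15, 11, 5, 2, 0, 10]
Visit 4 → queue [6, 7, 3, 9, 15, 11, 5, 2, 0, 10]
Visit 6; enqueue 1 → queue [7, 3, 9, 15, 11, 5, 2, 0, 10, 1]
Visit 7 → queue [3, 9, 15, 11, 5, 2, 0, 10, 1]
Visit 3 → queue [9, 15, 11, 5, 2, 0, 10, 1]
Visit 9 → queue [15, 11, 5, 2, 0, 10, 1]
Visit 15 → queue [11, 5, 2, 0, 10, 1]
Visit 11 → queue [5, 2, 0, 10, 1]
Visit 5 → queue [2, 0, 10, 1]
Visit 2 → queue [0, 10, 1]
Visit 0 → queue [10, 1]
Visit 10 → queue [1]
Visit 1 → queue []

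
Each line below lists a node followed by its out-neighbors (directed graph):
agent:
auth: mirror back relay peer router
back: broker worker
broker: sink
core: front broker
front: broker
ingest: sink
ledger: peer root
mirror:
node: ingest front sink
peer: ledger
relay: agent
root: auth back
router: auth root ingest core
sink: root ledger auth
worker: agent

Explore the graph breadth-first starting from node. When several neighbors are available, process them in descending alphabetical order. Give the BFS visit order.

Visit node; enqueue sink, ingest, front → queue [sink, ingest, front]
Visit sink; enqueue root, ledger, auth → queue [ingest, front, root, ledger, auth]
Visit ingest → queue [front, root, ledger, auth]
Visit front; enqueue broker → queue [root, ledger, auth, broker]
Visit root; enqueue back → queue [ledger, auth, broker, back]
Visit ledger; enqueue peer → queue [auth, broker, back, peer]
Visit auth; enqueue router, relay, mirror → queue [broker, back, peer, router, relay, mirror]
Visit broker → queue [back, peer, router, relay, mirror]
Visit back; enqueue worker → queue [peer, router, relay, mirror, worker]
Visit peer → queue [router, relay, mirror, worker]
Visit router; enqueue core → queue [relay, mirror, worker, core]
Visit relay; enqueue agent → queue [mirror, worker, core, agent]
Visit mirror → queue [worker, core, agent]
Visit worker → queue [core, agent]
Visit core → queue [agent]
Visit agent → queue []

node, sink, ingest, front, root, ledger, auth, broker, back, peer, router, relay, mirror, worker, core, agent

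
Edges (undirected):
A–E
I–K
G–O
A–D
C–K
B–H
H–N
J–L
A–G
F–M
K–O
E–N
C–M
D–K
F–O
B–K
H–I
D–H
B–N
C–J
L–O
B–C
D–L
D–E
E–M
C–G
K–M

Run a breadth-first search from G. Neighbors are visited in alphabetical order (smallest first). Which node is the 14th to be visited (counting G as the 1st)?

Visit G; enqueue A, C, O → queue [A, C, O]
Visit A; enqueue D, E → queue [C, O, D, E]
Visit C; enqueue B, J, K, M → queue [O, D, E, B, J, K, M]
Visit O; enqueue F, L → queue [D, E, B, J, K, M, F, L]
Visit D; enqueue H → queue [E, B, J, K, M, F, L, H]
Visit E; enqueue N → queue [B, J, K, M, F, L, H, N]
Visit B → queue [J, K, M, F, L, H, N]
Visit J → queue [K, M, F, L, H, N]
Visit K; enqueue I → queue [M, F, L, H, N, I]
Visit M → queue [F, L, H, N, I]
Visit F → queue [L, H, N, I]
Visit L → queue [H, N, I]
Visit H → queue [N, I]
Visit N → queue [I]
Visit I → queue []

Visit order: G, A, C, O, D, E, B, J, K, M, F, L, H, N, I

N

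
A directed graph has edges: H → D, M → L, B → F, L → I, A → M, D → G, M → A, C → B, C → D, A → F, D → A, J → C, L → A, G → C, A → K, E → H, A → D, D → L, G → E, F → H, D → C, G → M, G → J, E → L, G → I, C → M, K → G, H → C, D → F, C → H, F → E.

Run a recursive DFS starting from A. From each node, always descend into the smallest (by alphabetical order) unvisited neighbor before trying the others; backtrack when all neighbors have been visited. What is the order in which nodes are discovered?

Visit A
A → D
D → C
C → B
B → F
F → E
E → H
E → L
L → I
C → M
D → G
G → J
A → K

A, D, C, B, F, E, H, L, I, M, G, J, K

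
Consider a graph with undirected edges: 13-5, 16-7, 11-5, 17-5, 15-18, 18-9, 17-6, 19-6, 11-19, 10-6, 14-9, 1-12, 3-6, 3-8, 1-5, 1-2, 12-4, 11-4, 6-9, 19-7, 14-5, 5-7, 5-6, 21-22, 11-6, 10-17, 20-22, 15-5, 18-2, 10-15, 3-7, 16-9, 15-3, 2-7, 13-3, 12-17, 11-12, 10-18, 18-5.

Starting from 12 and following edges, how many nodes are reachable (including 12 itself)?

19

BFS from 12 visits: 12, 17, 11, 4, 1, 10, 6, 5, 19, 2, 18, 15, 9, 3, 14, 13, 7, 16, 8
Reachable nodes: 19 of 22 total.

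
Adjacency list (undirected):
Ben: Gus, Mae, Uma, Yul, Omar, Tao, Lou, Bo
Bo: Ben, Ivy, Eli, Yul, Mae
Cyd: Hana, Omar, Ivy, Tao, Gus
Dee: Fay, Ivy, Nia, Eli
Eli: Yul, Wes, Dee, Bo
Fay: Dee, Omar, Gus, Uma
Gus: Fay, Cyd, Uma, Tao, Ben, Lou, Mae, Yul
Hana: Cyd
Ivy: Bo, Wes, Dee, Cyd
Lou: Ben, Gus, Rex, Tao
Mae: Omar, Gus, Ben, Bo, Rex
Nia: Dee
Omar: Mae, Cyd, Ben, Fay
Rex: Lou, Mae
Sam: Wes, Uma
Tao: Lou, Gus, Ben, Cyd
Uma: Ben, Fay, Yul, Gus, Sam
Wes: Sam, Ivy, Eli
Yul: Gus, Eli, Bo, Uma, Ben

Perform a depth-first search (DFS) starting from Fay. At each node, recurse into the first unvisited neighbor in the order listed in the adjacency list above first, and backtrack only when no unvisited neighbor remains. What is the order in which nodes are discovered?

Fay -> Dee -> Ivy -> Bo -> Ben -> Gus -> Cyd -> Hana -> Omar -> Mae -> Rex -> Lou -> Tao -> Uma -> Yul -> Eli -> Wes -> Sam -> Nia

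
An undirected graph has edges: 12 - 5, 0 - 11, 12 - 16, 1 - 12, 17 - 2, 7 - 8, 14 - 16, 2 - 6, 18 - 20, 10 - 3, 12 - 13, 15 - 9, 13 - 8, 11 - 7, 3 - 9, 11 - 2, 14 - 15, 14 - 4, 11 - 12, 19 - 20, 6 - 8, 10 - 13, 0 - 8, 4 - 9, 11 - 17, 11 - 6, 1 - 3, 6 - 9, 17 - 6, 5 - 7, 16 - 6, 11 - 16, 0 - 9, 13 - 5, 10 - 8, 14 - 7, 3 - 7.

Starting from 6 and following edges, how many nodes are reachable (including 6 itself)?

18

BFS from 6 visits: 6, 2, 8, 9, 11, 16, 17, 0, 7, 10, 13, 3, 4, 15, 12, 14, 5, 1
Reachable nodes: 18 of 21 total.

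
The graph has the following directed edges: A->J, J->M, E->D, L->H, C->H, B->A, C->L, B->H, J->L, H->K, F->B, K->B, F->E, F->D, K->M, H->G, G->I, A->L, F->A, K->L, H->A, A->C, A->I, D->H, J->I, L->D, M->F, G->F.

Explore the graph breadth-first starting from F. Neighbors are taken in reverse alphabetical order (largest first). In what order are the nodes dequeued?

F, E, D, B, A, H, L, J, I, C, K, G, M

Visit F; enqueue E, D, B, A → queue [E, D, B, A]
Visit E → queue [D, B, A]
Visit D; enqueue H → queue [B, A, H]
Visit B → queue [A, H]
Visit A; enqueue L, J, I, C → queue [H, L, J, I, C]
Visit H; enqueue K, G → queue [L, J, I, C, K, G]
Visit L → queue [J, I, C, K, G]
Visit J; enqueue M → queue [I, C, K, G, M]
Visit I → queue [C, K, G, M]
Visit C → queue [K, G, M]
Visit K → queue [G, M]
Visit G → queue [M]
Visit M → queue []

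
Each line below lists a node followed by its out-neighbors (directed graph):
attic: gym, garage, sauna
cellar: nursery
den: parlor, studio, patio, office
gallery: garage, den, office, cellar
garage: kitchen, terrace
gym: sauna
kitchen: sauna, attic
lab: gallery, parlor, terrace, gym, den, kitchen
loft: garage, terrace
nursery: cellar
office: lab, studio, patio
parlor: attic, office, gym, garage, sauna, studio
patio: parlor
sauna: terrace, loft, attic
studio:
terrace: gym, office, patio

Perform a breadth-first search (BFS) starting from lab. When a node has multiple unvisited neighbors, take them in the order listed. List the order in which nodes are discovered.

Visit lab; enqueue gallery, parlor, terrace, gym, den, kitchen → queue [gallery, parlor, terrace, gym, den, kitchen]
Visit gallery; enqueue garage, office, cellar → queue [parlor, terrace, gym, den, kitchen, garage, office, cellar]
Visit parlor; enqueue attic, sauna, studio → queue [terrace, gym, den, kitchen, garage, office, cellar, attic, sauna, studio]
Visit terrace; enqueue patio → queue [gym, den, kitchen, garage, office, cellar, attic, sauna, studio, patio]
Visit gym → queue [den, kitchen, garage, office, cellar, attic, sauna, studio, patio]
Visit den → queue [kitchen, garage, office, cellar, attic, sauna, studio, patio]
Visit kitchen → queue [garage, office, cellar, attic, sauna, studio, patio]
Visit garage → queue [office, cellar, attic, sauna, studio, patio]
Visit office → queue [cellar, attic, sauna, studio, patio]
Visit cellar; enqueue nursery → queue [attic, sauna, studio, patio, nursery]
Visit attic → queue [sauna, studio, patio, nursery]
Visit sauna; enqueue loft → queue [studio, patio, nursery, loft]
Visit studio → queue [patio, nursery, loft]
Visit patio → queue [nursery, loft]
Visit nursery → queue [loft]
Visit loft → queue []

lab, gallery, parlor, terrace, gym, den, kitchen, garage, office, cellar, attic, sauna, studio, patio, nursery, loft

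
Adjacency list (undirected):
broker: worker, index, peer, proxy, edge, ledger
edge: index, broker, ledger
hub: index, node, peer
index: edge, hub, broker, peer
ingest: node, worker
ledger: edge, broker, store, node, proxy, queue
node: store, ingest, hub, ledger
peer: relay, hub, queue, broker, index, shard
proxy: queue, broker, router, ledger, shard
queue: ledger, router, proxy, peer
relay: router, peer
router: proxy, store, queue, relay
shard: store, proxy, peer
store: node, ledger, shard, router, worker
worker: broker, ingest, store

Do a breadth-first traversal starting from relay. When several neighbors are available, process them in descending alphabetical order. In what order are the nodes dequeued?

Visit relay; enqueue router, peer → queue [router, peer]
Visit router; enqueue store, queue, proxy → queue [peer, store, queue, proxy]
Visit peer; enqueue shard, index, hub, broker → queue [store, queue, proxy, shard, index, hub, broker]
Visit store; enqueue worker, node, ledger → queue [queue, proxy, shard, index, hub, broker, worker, node, ledger]
Visit queue → queue [proxy, shard, index, hub, broker, worker, node, ledger]
Visit proxy → queue [shard, index, hub, broker, worker, node, ledger]
Visit shard → queue [index, hub, broker, worker, node, ledger]
Visit index; enqueue edge → queue [hub, broker, worker, node, ledger, edge]
Visit hub → queue [broker, worker, node, ledger, edge]
Visit broker → queue [worker, node, ledger, edge]
Visit worker; enqueue ingest → queue [node, ledger, edge, ingest]
Visit node → queue [ledger, edge, ingest]
Visit ledger → queue [edge, ingest]
Visit edge → queue [ingest]
Visit ingest → queue []

relay, router, peer, store, queue, proxy, shard, index, hub, broker, worker, node, ledger, edge, ingest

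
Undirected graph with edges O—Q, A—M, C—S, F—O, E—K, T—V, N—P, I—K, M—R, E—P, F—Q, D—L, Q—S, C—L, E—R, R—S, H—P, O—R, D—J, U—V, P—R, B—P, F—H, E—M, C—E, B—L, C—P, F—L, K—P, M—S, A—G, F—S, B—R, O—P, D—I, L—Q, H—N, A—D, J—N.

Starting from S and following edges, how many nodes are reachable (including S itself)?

19

BFS from S visits: S, R, Q, M, F, C, P, O, E, B, L, A, H, N, K, D, G, J, I
Reachable nodes: 19 of 22 total.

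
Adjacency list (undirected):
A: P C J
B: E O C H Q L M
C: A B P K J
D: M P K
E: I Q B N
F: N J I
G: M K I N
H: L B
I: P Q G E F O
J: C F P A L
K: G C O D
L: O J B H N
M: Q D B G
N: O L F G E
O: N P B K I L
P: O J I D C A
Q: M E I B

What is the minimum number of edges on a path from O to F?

Level 0: O
Level 1: B, I, K, L, N, P
Level 2: A, C, D, E, F, G, H, J, M, Q
F first appears at level 2.

2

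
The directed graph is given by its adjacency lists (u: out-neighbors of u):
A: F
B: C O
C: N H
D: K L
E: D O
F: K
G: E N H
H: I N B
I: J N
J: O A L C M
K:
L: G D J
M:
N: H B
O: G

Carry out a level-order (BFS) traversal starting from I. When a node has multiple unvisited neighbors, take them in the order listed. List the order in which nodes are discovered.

Visit I; enqueue J, N → queue [J, N]
Visit J; enqueue O, A, L, C, M → queue [N, O, A, L, C, M]
Visit N; enqueue H, B → queue [O, A, L, C, M, H, B]
Visit O; enqueue G → queue [A, L, C, M, H, B, G]
Visit A; enqueue F → queue [L, C, M, H, B, G, F]
Visit L; enqueue D → queue [C, M, H, B, G, F, D]
Visit C → queue [M, H, B, G, F, D]
Visit M → queue [H, B, G, F, D]
Visit H → queue [B, G, F, D]
Visit B → queue [G, F, D]
Visit G; enqueue E → queue [F, D, E]
Visit F; enqueue K → queue [D, E, K]
Visit D → queue [E, K]
Visit E → queue [K]
Visit K → queue []

I J N O A L C M H B G F D E K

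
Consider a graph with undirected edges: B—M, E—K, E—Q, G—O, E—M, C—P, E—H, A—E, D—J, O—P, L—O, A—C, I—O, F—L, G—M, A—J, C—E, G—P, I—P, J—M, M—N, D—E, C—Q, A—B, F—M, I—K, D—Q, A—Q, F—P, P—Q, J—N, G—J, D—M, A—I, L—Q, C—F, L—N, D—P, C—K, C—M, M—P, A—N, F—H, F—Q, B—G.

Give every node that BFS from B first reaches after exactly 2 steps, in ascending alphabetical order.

C, D, E, F, I, J, N, O, P, Q

Level 0: B
Level 1: A, G, M
Level 2: C, D, E, F, I, J, N, O, P, Q
Level 3: H, K, L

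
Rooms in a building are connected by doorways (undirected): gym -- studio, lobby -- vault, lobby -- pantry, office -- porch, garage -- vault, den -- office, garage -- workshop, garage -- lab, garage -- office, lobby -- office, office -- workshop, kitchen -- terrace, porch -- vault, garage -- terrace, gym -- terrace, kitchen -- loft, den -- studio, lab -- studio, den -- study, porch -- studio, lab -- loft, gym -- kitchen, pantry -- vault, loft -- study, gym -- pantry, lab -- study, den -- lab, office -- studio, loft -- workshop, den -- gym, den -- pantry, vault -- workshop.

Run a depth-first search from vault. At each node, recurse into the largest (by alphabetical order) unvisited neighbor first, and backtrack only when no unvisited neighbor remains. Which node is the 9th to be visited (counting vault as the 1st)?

kitchen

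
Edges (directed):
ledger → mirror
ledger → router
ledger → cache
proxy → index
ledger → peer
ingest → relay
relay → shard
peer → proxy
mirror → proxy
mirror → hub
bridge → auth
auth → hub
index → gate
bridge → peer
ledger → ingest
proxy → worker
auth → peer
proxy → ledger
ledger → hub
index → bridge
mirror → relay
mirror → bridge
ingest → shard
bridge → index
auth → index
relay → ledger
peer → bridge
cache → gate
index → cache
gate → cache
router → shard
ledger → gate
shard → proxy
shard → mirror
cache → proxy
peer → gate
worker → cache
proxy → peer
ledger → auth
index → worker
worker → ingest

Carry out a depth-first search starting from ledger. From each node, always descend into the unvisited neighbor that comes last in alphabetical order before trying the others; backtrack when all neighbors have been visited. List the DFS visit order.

ledger router shard proxy worker ingest relay cache gate peer bridge index auth hub mirror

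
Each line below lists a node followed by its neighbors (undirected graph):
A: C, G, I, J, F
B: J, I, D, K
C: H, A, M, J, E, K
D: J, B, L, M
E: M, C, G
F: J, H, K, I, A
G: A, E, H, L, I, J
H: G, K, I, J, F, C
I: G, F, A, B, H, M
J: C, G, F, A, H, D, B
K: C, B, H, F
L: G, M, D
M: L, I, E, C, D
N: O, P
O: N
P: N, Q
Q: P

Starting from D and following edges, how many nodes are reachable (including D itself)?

13

BFS from D visits: D, J, B, L, M, C, G, F, A, H, I, K, E
Reachable nodes: 13 of 17 total.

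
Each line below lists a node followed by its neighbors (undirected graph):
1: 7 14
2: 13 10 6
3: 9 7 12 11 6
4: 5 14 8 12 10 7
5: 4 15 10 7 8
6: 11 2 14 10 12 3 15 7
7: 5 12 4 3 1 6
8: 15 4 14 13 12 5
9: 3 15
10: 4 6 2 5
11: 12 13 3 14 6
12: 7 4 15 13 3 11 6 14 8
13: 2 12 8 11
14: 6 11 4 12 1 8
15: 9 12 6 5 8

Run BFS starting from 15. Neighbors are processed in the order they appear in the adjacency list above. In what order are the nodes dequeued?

15 → 9 → 12 → 6 → 5 → 8 → 3 → 7 → 4 → 13 → 11 → 14 → 2 → 10 → 1

Visit 15; enqueue 9, 12, 6, 5, 8 → queue [9, 12, 6, 5, 8]
Visit 9; enqueue 3 → queue [12, 6, 5, 8, 3]
Visit 12; enqueue 7, 4, 13, 11, 14 → queue [6, 5, 8, 3, 7, 4, 13, 11, 14]
Visit 6; enqueue 2, 10 → queue [5, 8, 3, 7, 4, 13, 11, 14, 2, 10]
Visit 5 → queue [8, 3, 7, 4, 13, 11, 14, 2, 10]
Visit 8 → queue [3, 7, 4, 13, 11, 14, 2, 10]
Visit 3 → queue [7, 4, 13, 11, 14, 2, 10]
Visit 7; enqueue 1 → queue [4, 13, 11, 14, 2, 10, 1]
Visit 4 → queue [13, 11, 14, 2, 10, 1]
Visit 13 → queue [11, 14, 2, 10, 1]
Visit 11 → queue [14, 2, 10, 1]
Visit 14 → queue [2, 10, 1]
Visit 2 → queue [10, 1]
Visit 10 → queue [1]
Visit 1 → queue []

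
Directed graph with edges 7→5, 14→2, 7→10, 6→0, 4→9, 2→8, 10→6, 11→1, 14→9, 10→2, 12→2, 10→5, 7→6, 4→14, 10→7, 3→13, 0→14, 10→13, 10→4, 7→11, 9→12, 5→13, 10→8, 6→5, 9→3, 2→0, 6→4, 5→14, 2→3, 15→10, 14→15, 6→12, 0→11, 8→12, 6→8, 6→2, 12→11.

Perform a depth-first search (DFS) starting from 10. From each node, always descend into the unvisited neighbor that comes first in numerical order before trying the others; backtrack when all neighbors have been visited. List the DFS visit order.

10, 2, 0, 11, 1, 14, 9, 3, 13, 12, 15, 8, 4, 5, 6, 7

Visit 10
10 → 2
2 → 0
0 → 11
11 → 1
0 → 14
14 → 9
9 → 3
3 → 13
9 → 12
14 → 15
2 → 8
10 → 4
10 → 5
10 → 6
10 → 7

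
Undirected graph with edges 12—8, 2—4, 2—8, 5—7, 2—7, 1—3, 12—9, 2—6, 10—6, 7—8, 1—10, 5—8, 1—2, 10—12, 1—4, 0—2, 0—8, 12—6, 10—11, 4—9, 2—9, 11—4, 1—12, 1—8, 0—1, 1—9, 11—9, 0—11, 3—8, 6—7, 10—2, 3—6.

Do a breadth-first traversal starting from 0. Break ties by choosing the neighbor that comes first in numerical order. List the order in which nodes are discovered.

0, 1, 2, 8, 11, 3, 4, 9, 10, 12, 6, 7, 5

Visit 0; enqueue 1, 2, 8, 11 → queue [1, 2, 8, 11]
Visit 1; enqueue 3, 4, 9, 10, 12 → queue [2, 8, 11, 3, 4, 9, 10, 12]
Visit 2; enqueue 6, 7 → queue [8, 11, 3, 4, 9, 10, 12, 6, 7]
Visit 8; enqueue 5 → queue [11, 3, 4, 9, 10, 12, 6, 7, 5]
Visit 11 → queue [3, 4, 9, 10, 12, 6, 7, 5]
Visit 3 → queue [4, 9, 10, 12, 6, 7, 5]
Visit 4 → queue [9, 10, 12, 6, 7, 5]
Visit 9 → queue [10, 12, 6, 7, 5]
Visit 10 → queue [12, 6, 7, 5]
Visit 12 → queue [6, 7, 5]
Visit 6 → queue [7, 5]
Visit 7 → queue [5]
Visit 5 → queue []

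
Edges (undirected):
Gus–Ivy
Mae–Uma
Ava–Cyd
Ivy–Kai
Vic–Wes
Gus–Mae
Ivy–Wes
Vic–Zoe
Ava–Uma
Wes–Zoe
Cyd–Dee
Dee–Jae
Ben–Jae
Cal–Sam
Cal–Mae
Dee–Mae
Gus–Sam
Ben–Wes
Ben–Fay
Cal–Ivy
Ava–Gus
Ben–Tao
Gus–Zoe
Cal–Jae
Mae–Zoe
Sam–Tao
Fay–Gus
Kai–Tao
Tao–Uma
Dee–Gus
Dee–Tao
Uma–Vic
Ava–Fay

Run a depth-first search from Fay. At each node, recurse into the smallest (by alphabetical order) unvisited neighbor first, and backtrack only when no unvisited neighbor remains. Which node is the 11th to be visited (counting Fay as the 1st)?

Visit Fay
Fay → Ava
Ava → Cyd
Cyd → Dee
Dee → Gus
Gus → Ivy
Ivy → Cal
Cal → Jae
Jae → Ben
Ben → Tao
Tao → Kai
Tao → Sam
Tao → Uma
Uma → Mae
Mae → Zoe
Zoe → Vic
Vic → Wes

Visit order: Fay, Ava, Cyd, Dee, Gus, Ivy, Cal, Jae, Ben, Tao, Kai, Sam, Uma, Mae, Zoe, Vic, Wes

Kai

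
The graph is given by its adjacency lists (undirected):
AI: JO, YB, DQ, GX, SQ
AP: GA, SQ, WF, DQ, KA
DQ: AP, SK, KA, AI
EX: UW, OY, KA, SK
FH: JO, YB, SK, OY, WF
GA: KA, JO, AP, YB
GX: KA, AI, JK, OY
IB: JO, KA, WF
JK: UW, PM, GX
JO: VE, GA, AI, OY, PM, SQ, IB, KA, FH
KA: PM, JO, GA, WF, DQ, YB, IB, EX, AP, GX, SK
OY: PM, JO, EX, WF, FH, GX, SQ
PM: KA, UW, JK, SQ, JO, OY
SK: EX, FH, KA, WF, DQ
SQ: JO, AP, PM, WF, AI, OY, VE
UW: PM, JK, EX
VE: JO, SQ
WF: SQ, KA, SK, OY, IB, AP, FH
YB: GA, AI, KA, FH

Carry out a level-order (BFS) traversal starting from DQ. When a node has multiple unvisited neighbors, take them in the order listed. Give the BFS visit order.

DQ -> AP -> SK -> KA -> AI -> GA -> SQ -> WF -> EX -> FH -> PM -> JO -> YB -> IB -> GX -> OY -> VE -> UW -> JK

Visit DQ; enqueue AP, SK, KA, AI → queue [AP, SK, KA, AI]
Visit AP; enqueue GA, SQ, WF → queue [SK, KA, AI, GA, SQ, WF]
Visit SK; enqueue EX, FH → queue [KA, AI, GA, SQ, WF, EX, FH]
Visit KA; enqueue PM, JO, YB, IB, GX → queue [AI, GA, SQ, WF, EX, FH, PM, JO, YB, IB, GX]
Visit AI → queue [GA, SQ, WF, EX, FH, PM, JO, YB, IB, GX]
Visit GA → queue [SQ, WF, EX, FH, PM, JO, YB, IB, GX]
Visit SQ; enqueue OY, VE → queue [WF, EX, FH, PM, JO, YB, IB, GX, OY, VE]
Visit WF → queue [EX, FH, PM, JO, YB, IB, GX, OY, VE]
Visit EX; enqueue UW → queue [FH, PM, JO, YB, IB, GX, OY, VE, UW]
Visit FH → queue [PM, JO, YB, IB, GX, OY, VE, UW]
Visit PM; enqueue JK → queue [JO, YB, IB, GX, OY, VE, UW, JK]
Visit JO → queue [YB, IB, GX, OY, VE, UW, JK]
Visit YB → queue [IB, GX, OY, VE, UW, JK]
Visit IB → queue [GX, OY, VE, UW, JK]
Visit GX → queue [OY, VE, UW, JK]
Visit OY → queue [VE, UW, JK]
Visit VE → queue [UW, JK]
Visit UW → queue [JK]
Visit JK → queue []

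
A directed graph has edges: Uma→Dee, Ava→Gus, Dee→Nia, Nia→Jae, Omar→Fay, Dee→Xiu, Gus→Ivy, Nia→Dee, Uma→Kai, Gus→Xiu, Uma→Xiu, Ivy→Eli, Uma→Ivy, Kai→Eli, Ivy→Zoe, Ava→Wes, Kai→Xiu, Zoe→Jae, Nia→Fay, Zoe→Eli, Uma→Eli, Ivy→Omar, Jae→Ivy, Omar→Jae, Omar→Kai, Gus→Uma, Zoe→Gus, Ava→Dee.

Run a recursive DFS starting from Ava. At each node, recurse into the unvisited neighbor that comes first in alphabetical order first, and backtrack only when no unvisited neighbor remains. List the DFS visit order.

Ava, Dee, Nia, Fay, Jae, Ivy, Eli, Omar, Kai, Xiu, Zoe, Gus, Uma, Wes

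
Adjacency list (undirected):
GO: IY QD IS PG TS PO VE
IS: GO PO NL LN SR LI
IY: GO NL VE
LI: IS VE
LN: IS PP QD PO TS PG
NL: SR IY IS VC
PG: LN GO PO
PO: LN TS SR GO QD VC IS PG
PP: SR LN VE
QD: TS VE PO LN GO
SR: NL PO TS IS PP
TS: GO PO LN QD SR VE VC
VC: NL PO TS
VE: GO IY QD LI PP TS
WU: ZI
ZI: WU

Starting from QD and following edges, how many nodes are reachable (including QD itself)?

14

BFS from QD visits: QD, GO, LN, PO, TS, VE, IS, IY, PG, PP, SR, VC, LI, NL
Reachable nodes: 14 of 16 total.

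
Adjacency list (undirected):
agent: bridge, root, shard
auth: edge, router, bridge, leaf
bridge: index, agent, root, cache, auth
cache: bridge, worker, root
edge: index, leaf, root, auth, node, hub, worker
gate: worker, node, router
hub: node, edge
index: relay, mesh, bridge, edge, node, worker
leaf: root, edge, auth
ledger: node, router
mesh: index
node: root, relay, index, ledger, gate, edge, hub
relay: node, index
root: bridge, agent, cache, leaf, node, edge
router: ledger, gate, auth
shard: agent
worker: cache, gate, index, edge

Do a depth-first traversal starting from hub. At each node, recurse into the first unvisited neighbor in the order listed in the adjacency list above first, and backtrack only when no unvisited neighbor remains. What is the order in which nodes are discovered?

hub → node → root → bridge → index → relay → mesh → edge → leaf → auth → router → ledger → gate → worker → cache → agent → shard

Visit hub
hub → node
node → root
root → bridge
bridge → index
index → relay
index → mesh
index → edge
edge → leaf
leaf → auth
auth → router
router → ledger
router → gate
gate → worker
worker → cache
bridge → agent
agent → shard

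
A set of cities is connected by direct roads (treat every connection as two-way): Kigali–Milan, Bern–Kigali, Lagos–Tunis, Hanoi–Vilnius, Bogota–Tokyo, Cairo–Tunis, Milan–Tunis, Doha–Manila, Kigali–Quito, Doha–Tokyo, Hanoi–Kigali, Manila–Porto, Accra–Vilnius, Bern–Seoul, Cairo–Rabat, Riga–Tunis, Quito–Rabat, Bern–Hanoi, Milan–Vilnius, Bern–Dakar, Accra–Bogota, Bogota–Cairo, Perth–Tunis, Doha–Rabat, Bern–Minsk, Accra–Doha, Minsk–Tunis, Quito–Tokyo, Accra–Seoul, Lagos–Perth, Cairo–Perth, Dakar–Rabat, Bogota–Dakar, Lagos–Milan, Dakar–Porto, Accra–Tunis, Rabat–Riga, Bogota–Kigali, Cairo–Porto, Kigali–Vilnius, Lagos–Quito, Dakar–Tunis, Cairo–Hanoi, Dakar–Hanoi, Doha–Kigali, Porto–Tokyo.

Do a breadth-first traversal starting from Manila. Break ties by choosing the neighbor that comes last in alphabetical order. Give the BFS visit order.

Visit Manila; enqueue Porto, Doha → queue [Porto, Doha]
Visit Porto; enqueue Tokyo, Dakar, Cairo → queue [Doha, Tokyo, Dakar, Cairo]
Visit Doha; enqueue Rabat, Kigali, Accra → queue [Tokyo, Dakar, Cairo, Rabat, Kigali, Accra]
Visit Tokyo; enqueue Quito, Bogota → queue [Dakar, Cairo, Rabat, Kigali, Accra, Quito, Bogota]
Visit Dakar; enqueue Tunis, Hanoi, Bern → queue [Cairo, Rabat, Kigali, Accra, Quito, Bogota, Tunis, Hanoi, Bern]
Visit Cairo; enqueue Perth → queue [Rabat, Kigali, Accra, Quito, Bogota, Tunis, Hanoi, Bern, Perth]
Visit Rabat; enqueue Riga → queue [Kigali, Accra, Quito, Bogota, Tunis, Hanoi, Bern, Perth, Riga]
Visit Kigali; enqueue Vilnius, Milan → queue [Accra, Quito, Bogota, Tunis, Hanoi, Bern, Perth, Riga, Vilnius, Milan]
Visit Accra; enqueue Seoul → queue [Quito, Bogota, Tunis, Hanoi, Bern, Perth, Riga, Vilnius, Milan, Seoul]
Visit Quito; enqueue Lagos → queue [Bogota, Tunis, Hanoi, Bern, Perth, Riga, Vilnius, Milan, Seoul, Lagos]
Visit Bogota → queue [Tunis, Hanoi, Bern, Perth, Riga, Vilnius, Milan, Seoul, Lagos]
Visit Tunis; enqueue Minsk → queue [Hanoi, Bern, Perth, Riga, Vilnius, Milan, Seoul, Lagos, Minsk]
Visit Hanoi → queue [Bern, Perth, Riga, Vilnius, Milan, Seoul, Lagos, Minsk]
Visit Bern → queue [Perth, Riga, Vilnius, Milan, Seoul, Lagos, Minsk]
Visit Perth → queue [Riga, Vilnius, Milan, Seoul, Lagos, Minsk]
Visit Riga → queue [Vilnius, Milan, Seoul, Lagos, Minsk]
Visit Vilnius → queue [Milan, Seoul, Lagos, Minsk]
Visit Milan → queue [Seoul, Lagos, Minsk]
Visit Seoul → queue [Lagos, Minsk]
Visit Lagos → queue [Minsk]
Visit Minsk → queue []

Manila → Porto → Doha → Tokyo → Dakar → Cairo → Rabat → Kigali → Accra → Quito → Bogota → Tunis → Hanoi → Bern → Perth → Riga → Vilnius → Milan → Seoul → Lagos → Minsk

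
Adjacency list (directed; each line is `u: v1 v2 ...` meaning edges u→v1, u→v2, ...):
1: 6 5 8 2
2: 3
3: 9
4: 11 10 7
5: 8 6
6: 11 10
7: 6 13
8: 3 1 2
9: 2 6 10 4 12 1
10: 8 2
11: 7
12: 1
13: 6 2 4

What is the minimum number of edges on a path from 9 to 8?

2

Level 0: 9
Level 1: 1, 2, 4, 6, 10, 12
Level 2: 3, 5, 7, 8, 11
Level 3: 13
8 first appears at level 2.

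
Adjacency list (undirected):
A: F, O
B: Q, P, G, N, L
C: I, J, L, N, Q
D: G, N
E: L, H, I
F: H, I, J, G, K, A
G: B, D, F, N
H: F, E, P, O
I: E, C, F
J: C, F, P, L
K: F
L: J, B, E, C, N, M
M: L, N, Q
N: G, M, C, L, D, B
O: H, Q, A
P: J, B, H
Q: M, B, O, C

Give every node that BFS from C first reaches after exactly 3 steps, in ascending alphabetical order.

A, H, K

Level 0: C
Level 1: I, J, L, N, Q
Level 2: B, D, E, F, G, M, O, P
Level 3: A, H, K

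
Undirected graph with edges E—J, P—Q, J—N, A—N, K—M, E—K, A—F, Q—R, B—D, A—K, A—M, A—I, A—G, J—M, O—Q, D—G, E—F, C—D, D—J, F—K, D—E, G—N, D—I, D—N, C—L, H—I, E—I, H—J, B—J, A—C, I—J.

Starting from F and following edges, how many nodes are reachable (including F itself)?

14

BFS from F visits: F, A, E, K, C, G, I, M, N, D, J, L, H, B
Reachable nodes: 14 of 18 total.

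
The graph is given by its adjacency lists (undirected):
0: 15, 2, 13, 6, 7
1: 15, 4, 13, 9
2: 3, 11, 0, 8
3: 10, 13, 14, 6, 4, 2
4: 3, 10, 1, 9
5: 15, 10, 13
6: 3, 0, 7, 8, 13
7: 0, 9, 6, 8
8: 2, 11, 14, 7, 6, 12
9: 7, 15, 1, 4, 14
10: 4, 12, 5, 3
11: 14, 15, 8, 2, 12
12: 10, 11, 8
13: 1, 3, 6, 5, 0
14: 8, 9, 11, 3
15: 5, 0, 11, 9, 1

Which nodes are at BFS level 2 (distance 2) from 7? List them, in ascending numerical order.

1, 2, 3, 4, 11, 12, 13, 14, 15

Level 0: 7
Level 1: 0, 6, 8, 9
Level 2: 1, 2, 3, 4, 11, 12, 13, 14, 15
Level 3: 5, 10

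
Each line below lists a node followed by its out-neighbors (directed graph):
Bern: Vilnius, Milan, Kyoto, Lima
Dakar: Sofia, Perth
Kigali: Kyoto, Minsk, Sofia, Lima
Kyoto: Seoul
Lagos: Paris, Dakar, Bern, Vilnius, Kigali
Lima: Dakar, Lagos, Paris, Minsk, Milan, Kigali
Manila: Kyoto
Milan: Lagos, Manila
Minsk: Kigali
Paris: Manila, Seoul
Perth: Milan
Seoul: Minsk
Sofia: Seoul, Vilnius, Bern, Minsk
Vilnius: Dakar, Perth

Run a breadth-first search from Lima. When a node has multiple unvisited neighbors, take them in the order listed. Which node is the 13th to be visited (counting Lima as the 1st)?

Visit Lima; enqueue Dakar, Lagos, Paris, Minsk, Milan, Kigali → queue [Dakar, Lagos, Paris, Minsk, Milan, Kigali]
Visit Dakar; enqueue Sofia, Perth → queue [Lagos, Paris, Minsk, Milan, Kigali, Sofia, Perth]
Visit Lagos; enqueue Bern, Vilnius → queue [Paris, Minsk, Milan, Kigali, Sofia, Perth, Bern, Vilnius]
Visit Paris; enqueue Manila, Seoul → queue [Minsk, Milan, Kigali, Sofia, Perth, Bern, Vilnius, Manila, Seoul]
Visit Minsk → queue [Milan, Kigali, Sofia, Perth, Bern, Vilnius, Manila, Seoul]
Visit Milan → queue [Kigali, Sofia, Perth, Bern, Vilnius, Manila, Seoul]
Visit Kigali; enqueue Kyoto → queue [Sofia, Perth, Bern, Vilnius, Manila, Seoul, Kyoto]
Visit Sofia → queue [Perth, Bern, Vilnius, Manila, Seoul, Kyoto]
Visit Perth → queue [Bern, Vilnius, Manila, Seoul, Kyoto]
Visit Bern → queue [Vilnius, Manila, Seoul, Kyoto]
Visit Vilnius → queue [Manila, Seoul, Kyoto]
Visit Manila → queue [Seoul, Kyoto]
Visit Seoul → queue [Kyoto]
Visit Kyoto → queue []

Visit order: Lima, Dakar, Lagos, Paris, Minsk, Milan, Kigali, Sofia, Perth, Bern, Vilnius, Manila, Seoul, Kyoto

Seoul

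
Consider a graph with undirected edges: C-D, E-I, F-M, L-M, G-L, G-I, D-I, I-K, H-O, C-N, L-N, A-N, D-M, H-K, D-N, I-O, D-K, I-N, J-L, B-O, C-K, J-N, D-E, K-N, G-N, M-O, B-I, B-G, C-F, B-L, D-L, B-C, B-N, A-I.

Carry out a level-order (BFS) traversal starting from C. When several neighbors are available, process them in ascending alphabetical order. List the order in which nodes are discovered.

C -> B -> D -> F -> K -> N -> G -> I -> L -> O -> E -> M -> H -> A -> J

Visit C; enqueue B, D, F, K, N → queue [B, D, F, K, N]
Visit B; enqueue G, I, L, O → queue [D, F, K, N, G, I, L, O]
Visit D; enqueue E, M → queue [F, K, N, G, I, L, O, E, M]
Visit F → queue [K, N, G, I, L, O, E, M]
Visit K; enqueue H → queue [N, G, I, L, O, E, M, H]
Visit N; enqueue A, J → queue [G, I, L, O, E, M, H, A, J]
Visit G → queue [I, L, O, E, M, H, A, J]
Visit I → queue [L, O, E, M, H, A, J]
Visit L → queue [O, E, M, H, A, J]
Visit O → queue [E, M, H, A, J]
Visit E → queue [M, H, A, J]
Visit M → queue [H, A, J]
Visit H → queue [A, J]
Visit A → queue [J]
Visit J → queue []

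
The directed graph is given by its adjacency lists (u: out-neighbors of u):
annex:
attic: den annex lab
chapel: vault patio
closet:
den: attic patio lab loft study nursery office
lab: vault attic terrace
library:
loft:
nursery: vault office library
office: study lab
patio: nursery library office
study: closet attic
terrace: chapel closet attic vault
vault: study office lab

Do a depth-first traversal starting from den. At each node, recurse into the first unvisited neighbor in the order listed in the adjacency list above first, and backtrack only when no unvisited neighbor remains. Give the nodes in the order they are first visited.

den → attic → annex → lab → vault → study → closet → office → terrace → chapel → patio → nursery → library → loft

Visit den
den → attic
attic → annex
attic → lab
lab → vault
vault → study
study → closet
vault → office
lab → terrace
terrace → chapel
chapel → patio
patio → nursery
nursery → library
den → loft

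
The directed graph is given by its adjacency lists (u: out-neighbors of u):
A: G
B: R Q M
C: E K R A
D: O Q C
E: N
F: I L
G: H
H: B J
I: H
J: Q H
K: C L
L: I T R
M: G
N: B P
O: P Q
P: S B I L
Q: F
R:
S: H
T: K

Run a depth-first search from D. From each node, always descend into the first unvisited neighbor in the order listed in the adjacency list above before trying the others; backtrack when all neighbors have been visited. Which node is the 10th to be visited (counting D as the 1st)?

I

Visit D
D → O
O → P
P → S
S → H
H → B
B → R
B → Q
Q → F
F → I
F → L
L → T
T → K
K → C
C → E
E → N
C → A
A → G
B → M
H → J

Visit order: D, O, P, S, H, B, R, Q, F, I, L, T, K, C, E, N, A, G, M, J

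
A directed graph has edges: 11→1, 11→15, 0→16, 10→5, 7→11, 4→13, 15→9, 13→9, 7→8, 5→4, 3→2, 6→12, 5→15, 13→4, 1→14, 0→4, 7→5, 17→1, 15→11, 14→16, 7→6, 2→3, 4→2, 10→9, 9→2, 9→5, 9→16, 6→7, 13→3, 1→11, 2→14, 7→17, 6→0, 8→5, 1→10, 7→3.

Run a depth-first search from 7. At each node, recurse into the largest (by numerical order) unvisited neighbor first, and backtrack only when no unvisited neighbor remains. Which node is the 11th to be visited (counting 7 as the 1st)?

13

Visit 7
7 → 17
17 → 1
1 → 14
14 → 16
1 → 11
11 → 15
15 → 9
9 → 5
5 → 4
4 → 13
13 → 3
3 → 2
1 → 10
7 → 8
7 → 6
6 → 12
6 → 0

Visit order: 7, 17, 1, 14, 16, 11, 15, 9, 5, 4, 13, 3, 2, 10, 8, 6, 12, 0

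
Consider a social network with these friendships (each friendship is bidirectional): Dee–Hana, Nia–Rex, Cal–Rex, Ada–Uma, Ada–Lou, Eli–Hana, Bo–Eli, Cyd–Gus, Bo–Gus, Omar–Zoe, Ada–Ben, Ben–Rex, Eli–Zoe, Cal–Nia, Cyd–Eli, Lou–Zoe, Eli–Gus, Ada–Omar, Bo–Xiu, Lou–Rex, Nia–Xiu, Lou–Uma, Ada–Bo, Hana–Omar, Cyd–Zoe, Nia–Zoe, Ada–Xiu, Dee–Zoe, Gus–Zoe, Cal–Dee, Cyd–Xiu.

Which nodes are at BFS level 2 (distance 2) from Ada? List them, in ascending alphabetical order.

Level 0: Ada
Level 1: Ben, Bo, Lou, Omar, Uma, Xiu
Level 2: Cyd, Eli, Gus, Hana, Nia, Rex, Zoe
Level 3: Cal, Dee

Cyd, Eli, Gus, Hana, Nia, Rex, Zoe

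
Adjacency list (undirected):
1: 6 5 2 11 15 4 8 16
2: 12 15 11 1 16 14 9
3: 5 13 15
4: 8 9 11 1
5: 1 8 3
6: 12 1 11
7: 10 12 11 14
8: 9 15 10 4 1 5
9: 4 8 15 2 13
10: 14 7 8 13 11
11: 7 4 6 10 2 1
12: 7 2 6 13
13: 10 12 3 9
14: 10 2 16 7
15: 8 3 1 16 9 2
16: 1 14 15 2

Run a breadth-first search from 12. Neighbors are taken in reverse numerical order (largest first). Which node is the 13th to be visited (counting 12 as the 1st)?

15

Visit 12; enqueue 13, 7, 6, 2 → queue [13, 7, 6, 2]
Visit 13; enqueue 10, 9, 3 → queue [7, 6, 2, 10, 9, 3]
Visit 7; enqueue 14, 11 → queue [6, 2, 10, 9, 3, 14, 11]
Visit 6; enqueue 1 → queue [2, 10, 9, 3, 14, 11, 1]
Visit 2; enqueue 16, 15 → queue [10, 9, 3, 14, 11, 1, 16, 15]
Visit 10; enqueue 8 → queue [9, 3, 14, 11, 1, 16, 15, 8]
Visit 9; enqueue 4 → queue [3, 14, 11, 1, 16, 15, 8, 4]
Visit 3; enqueue 5 → queue [14, 11, 1, 16, 15, 8, 4, 5]
Visit 14 → queue [11, 1, 16, 15, 8, 4, 5]
Visit 11 → queue [1, 16, 15, 8, 4, 5]
Visit 1 → queue [16, 15, 8, 4, 5]
Visit 16 → queue [15, 8, 4, 5]
Visit 15 → queue [8, 4, 5]
Visit 8 → queue [4, 5]
Visit 4 → queue [5]
Visit 5 → queue []

Visit order: 12, 13, 7, 6, 2, 10, 9, 3, 14, 11, 1, 16, 15, 8, 4, 5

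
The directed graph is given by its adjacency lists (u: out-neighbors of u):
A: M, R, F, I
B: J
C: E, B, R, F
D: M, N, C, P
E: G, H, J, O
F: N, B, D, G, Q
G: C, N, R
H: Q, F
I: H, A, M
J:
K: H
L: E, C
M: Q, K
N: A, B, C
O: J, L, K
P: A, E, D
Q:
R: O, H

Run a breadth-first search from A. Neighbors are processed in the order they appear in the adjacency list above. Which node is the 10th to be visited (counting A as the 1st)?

Visit A; enqueue M, R, F, I → queue [M, R, F, I]
Visit M; enqueue Q, K → queue [R, F, I, Q, K]
Visit R; enqueue O, H → queue [F, I, Q, K, O, H]
Visit F; enqueue N, B, D, G → queue [I, Q, K, O, H, N, B, D, G]
Visit I → queue [Q, K, O, H, N, B, D, G]
Visit Q → queue [K, O, H, N, B, D, G]
Visit K → queue [O, H, N, B, D, G]
Visit O; enqueue J, L → queue [H, N, B, D, G, J, L]
Visit H → queue [N, B, D, G, J, L]
Visit N; enqueue C → queue [B, D, G, J, L, C]
Visit B → queue [D, G, J, L, C]
Visit D; enqueue P → queue [G, J, L, C, P]
Visit G → queue [J, L, C, P]
Visit J → queue [L, C, P]
Visit L; enqueue E → queue [C, P, E]
Visit C → queue [P, E]
Visit P → queue [E]
Visit E → queue []

Visit order: A, M, R, F, I, Q, K, O, H, N, B, D, G, J, L, C, P, E

N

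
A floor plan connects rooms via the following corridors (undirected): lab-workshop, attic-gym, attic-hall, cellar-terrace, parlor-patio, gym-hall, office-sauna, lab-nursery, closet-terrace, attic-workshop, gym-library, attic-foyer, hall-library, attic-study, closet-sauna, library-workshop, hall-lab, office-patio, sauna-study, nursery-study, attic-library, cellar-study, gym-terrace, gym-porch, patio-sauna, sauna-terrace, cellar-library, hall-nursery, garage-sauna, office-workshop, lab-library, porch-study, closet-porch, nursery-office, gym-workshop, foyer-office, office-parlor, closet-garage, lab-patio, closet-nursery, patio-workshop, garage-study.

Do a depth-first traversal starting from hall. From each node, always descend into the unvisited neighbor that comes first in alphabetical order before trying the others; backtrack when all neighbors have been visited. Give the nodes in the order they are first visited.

Visit hall
hall → attic
attic → foyer
foyer → office
office → nursery
nursery → closet
closet → garage
garage → sauna
sauna → patio
patio → lab
lab → library
library → cellar
cellar → study
study → porch
porch → gym
gym → terrace
gym → workshop
patio → parlor

hall → attic → foyer → office → nursery → closet → garage → sauna → patio → lab → library → cellar → study → porch → gym → terrace → workshop → parlor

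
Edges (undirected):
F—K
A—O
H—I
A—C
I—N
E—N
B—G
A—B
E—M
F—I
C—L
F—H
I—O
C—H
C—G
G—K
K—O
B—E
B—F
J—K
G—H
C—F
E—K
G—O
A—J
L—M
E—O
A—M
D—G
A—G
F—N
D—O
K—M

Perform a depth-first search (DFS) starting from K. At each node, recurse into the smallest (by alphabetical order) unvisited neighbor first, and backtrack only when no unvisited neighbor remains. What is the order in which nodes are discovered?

K, E, B, A, C, F, H, G, D, O, I, N, L, M, J

Visit K
K → E
E → B
B → A
A → C
C → F
F → H
H → G
G → D
D → O
O → I
I → N
C → L
L → M
A → J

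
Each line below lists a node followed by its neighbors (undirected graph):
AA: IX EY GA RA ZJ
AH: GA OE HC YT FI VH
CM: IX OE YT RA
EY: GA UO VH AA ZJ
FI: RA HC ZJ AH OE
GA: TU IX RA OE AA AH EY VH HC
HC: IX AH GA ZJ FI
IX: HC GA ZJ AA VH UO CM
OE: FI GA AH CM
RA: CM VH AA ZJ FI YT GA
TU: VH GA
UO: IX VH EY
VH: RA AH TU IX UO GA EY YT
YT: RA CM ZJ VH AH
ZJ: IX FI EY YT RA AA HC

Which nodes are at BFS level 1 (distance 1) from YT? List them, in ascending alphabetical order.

Level 0: YT
Level 1: AH, CM, RA, VH, ZJ
Level 2: AA, EY, FI, GA, HC, IX, OE, TU, UO

AH, CM, RA, VH, ZJ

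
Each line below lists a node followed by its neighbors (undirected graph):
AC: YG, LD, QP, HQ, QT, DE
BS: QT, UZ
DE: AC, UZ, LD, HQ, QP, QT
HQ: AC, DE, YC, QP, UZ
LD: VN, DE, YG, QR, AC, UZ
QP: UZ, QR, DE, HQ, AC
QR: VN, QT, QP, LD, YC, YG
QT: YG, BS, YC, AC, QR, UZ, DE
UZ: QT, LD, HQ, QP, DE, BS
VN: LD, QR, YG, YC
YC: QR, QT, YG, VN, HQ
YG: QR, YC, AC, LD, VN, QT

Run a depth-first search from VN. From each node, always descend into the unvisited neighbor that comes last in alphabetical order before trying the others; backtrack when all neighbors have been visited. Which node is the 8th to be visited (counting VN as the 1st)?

LD

Visit VN
VN → YG
YG → YC
YC → QT
QT → UZ
UZ → QP
QP → QR
QR → LD
LD → DE
DE → HQ
HQ → AC
UZ → BS

Visit order: VN, YG, YC, QT, UZ, QP, QR, LD, DE, HQ, AC, BS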